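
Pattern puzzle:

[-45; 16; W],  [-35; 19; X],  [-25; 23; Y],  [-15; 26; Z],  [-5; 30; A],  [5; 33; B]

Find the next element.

For the first slot, +10 each step: -45, -35, -25, -15, -5, 5 → 15.
Second slot: 16, 19, 23, 26, 30, 33 → 37 (alternating steps +3, +4, +3, +4, …).
Letter: letters move forward 1 place in the alphabet, wrapping Z→A; W, X, Y, Z, A, B → C.
So the next element is [15; 37; C].

[15; 37; C]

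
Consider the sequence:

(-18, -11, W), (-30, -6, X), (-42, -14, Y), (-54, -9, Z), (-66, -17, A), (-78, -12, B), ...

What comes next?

(-90, -20, C)

First entry: -18, -30, -42, -54, -66, -78 → -90 (−12 each step).
Second entry — alternating steps +5, −8, +5, −8, …: -11, -6, -14, -9, -17, -12 → -20.
Letter: letters move forward 1 place in the alphabet, wrapping Z→A; W, X, Y, Z, A, B → C.
Putting it together: (-90, -20, C).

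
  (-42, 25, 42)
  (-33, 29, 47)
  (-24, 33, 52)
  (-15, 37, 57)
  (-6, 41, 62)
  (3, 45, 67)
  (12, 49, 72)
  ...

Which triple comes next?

(21, 53, 77)

First entry: +9 each step, so -42, -33, -24, -15, -6, 3, 12 → 21.
Second entry — +4 each step: 25, 29, 33, 37, 41, 45, 49 → 53.
Third entry: 42, 47, 52, 57, 62, 67, 72 → 77 (+5 each step).
Putting it together: (21, 53, 77).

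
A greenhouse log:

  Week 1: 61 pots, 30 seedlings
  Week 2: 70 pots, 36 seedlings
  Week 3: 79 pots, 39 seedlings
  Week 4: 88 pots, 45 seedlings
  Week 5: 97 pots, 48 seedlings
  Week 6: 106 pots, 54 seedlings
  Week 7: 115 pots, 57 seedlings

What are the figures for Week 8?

Pots — +9 each step: 61, 70, 79, 88, 97, 106, 115 → 124.
Seedlings goes 30, 36, 39, 45, 48, 54, 57 → 63 (alternating steps +6, +3, +6, +3, …).
So the next record is 124 pots, 63 seedlings.

124 pots, 63 seedlings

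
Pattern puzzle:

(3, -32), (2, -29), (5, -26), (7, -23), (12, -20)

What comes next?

(19, -17)

First coordinate: each term is the sum of the two before it, so 3, 2, 5, 7, 12 → 19.
Second coordinate: +3 each step, so -32, -29, -26, -23, -20 → -17.
Combining the parts gives (19, -17).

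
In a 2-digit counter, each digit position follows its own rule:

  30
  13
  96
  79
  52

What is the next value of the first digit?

3

For the first digit, −2 each step, mod 10: 3, 1, 9, 7, 5 → 3.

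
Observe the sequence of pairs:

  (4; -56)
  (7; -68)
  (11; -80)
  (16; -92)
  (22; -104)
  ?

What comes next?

(29; -116)

First part: differences are 3, 4, 5, … (increasing by 1 each time); 4, 7, 11, 16, 22 → 29.
For the second part, −12 each step: -56, -68, -80, -92, -104 → -116.
Combining the parts gives (29; -116).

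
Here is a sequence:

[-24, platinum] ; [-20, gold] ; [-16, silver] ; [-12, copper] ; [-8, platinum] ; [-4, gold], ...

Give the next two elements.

[0, silver], [4, copper]

First entry: -24, -20, -16, -12, -8, -4 → 0 → 4 (+4 each step).
Metal: platinum, gold, silver, copper, platinum, gold → silver → copper (repeats platinum → gold → silver → copper).
Putting the parts together: [0, silver] and then [4, copper].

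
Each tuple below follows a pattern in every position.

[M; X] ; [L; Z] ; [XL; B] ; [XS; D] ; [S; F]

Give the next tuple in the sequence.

[M; H]

Size goes M, L, XL, XS, S → M (runs through clothing sizes XS→XL).
Letter: letters move forward 2 places in the alphabet, wrapping Z→A; X, Z, B, D, F → H.
Putting it together: [M; H].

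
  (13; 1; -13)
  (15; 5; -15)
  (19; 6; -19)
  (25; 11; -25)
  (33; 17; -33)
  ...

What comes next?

For the first part, differences are 2, 4, 6, … (increasing by 2 each time): 13, 15, 19, 25, 33 → 43.
Second part: each term is the sum of the two before it, so 1, 5, 6, 11, 17 → 28.
Third part: always the negative of the first part; -13, -15, -19, -25, -33 → -43.
Combining the parts gives (43; 28; -43).

(43; 28; -43)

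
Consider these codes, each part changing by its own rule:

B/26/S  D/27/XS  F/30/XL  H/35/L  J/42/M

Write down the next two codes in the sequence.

Letter goes B, D, F, H, J → L → N (letters move forward 2 places in the alphabet).
For the second component, differences are 1, 3, 5, … (increasing by 2 each time): 26, 27, 30, 35, 42 → 51 → 62.
Size: runs backward through clothing sizes XS→XL, so S, XS, XL, L, M → S → XS.
So the next two codes are L/51/S and N/62/XS.

L/51/S, N/62/XS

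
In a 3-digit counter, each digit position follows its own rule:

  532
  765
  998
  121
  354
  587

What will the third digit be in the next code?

0

Third digit: +3 each step, mod 10, so 2, 5, 8, 1, 4, 7 → 0.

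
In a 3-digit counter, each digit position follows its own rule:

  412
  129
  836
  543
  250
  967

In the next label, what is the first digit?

First digit — −3 each step, mod 10: 4, 1, 8, 5, 2, 9 → 6.

6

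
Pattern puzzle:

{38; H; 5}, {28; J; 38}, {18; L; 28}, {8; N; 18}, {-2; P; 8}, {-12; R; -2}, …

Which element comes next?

For the first coordinate, −10 each step: 38, 28, 18, 8, -2, -12 → -22.
Letter goes H, J, L, N, P, R → T (letters move forward 2 places in the alphabet).
Third coordinate goes 5, 38, 28, 18, 8, -2 → -12 (always the previous value of the first coordinate).
So the next element is {-22; T; -12}.

{-22; T; -12}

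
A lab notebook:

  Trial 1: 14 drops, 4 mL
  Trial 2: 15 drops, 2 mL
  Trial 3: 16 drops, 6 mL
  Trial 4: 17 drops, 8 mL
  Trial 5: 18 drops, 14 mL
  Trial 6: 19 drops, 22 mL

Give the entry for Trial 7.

Drops: +1 each step; 14, 15, 16, 17, 18, 19 → 20.
ML — each term is the sum of the two before it: 4, 2, 6, 8, 14, 22 → 36.
So the next record is 20 drops, 36 mL.

20 drops, 36 mL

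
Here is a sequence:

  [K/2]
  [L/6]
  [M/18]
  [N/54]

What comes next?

[O/162]

Letter — letters move forward 1 place in the alphabet: K, L, M, N → O.
Second part: ×3 each step, so 2, 6, 18, 54 → 162.
Combining the parts gives [O/162].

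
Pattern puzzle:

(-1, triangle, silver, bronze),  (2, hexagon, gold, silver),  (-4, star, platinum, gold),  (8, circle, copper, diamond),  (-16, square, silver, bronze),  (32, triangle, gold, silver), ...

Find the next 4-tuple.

First entry goes -1, 2, -4, 8, -16, 32 → -64 (×(-2) each step).
Shape: repeats triangle → hexagon → star → circle → square; triangle, hexagon, star, circle, square, triangle → hexagon.
For the metal, repeats silver → gold → platinum → copper: silver, gold, platinum, copper, silver, gold → platinum.
Rank goes bronze, silver, gold, diamond, bronze, silver → gold (repeats bronze → silver → gold → diamond).
Combining the parts gives (-64, hexagon, platinum, gold).

(-64, hexagon, platinum, gold)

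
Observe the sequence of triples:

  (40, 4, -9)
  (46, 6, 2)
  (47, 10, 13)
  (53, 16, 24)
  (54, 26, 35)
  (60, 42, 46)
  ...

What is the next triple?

(61, 68, 57)

First part: 40, 46, 47, 53, 54, 60 → 61 (alternating steps +6, +1, +6, +1, …).
Second part goes 4, 6, 10, 16, 26, 42 → 68 (each term is the sum of the two before it).
Third part goes -9, 2, 13, 24, 35, 46 → 57 (+11 each step).
So the next triple is (61, 68, 57).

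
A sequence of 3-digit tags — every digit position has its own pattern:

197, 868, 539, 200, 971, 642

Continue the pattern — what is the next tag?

313

First digit: 1, 8, 5, 2, 9, 6 → 3 (−3 each step, mod 10).
For the second digit, −3 each step, mod 10: 9, 6, 3, 0, 7, 4 → 1.
Third digit — +1 each step, mod 10: 7, 8, 9, 0, 1, 2 → 3.
Putting it together: 313.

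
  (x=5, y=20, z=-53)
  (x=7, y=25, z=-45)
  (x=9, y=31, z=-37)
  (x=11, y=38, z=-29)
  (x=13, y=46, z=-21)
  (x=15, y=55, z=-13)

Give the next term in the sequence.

(x=17, y=65, z=-5)

X — +2 each step: 5, 7, 9, 11, 13, 15 → 17.
Y: differences are 5, 6, 7, … (increasing by 1 each time), so 20, 25, 31, 38, 46, 55 → 65.
Z: -53, -45, -37, -29, -21, -13 → -5 (+8 each step).
Combining the parts gives (x=17, y=65, z=-5).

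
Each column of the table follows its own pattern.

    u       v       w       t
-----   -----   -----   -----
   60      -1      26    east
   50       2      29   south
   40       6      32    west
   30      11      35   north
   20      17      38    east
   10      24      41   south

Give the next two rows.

Column u — −10 each step: 60, 50, 40, 30, 20, 10 → 0 → -10.
Column v: differences are 3, 4, 5, … (increasing by 1 each time); -1, 2, 6, 11, 17, 24 → 32 → 41.
Column w: +3 each step, so 26, 29, 32, 35, 38, 41 → 44 → 47.
Column t — repeats east → south → west → north: east, south, west, north, east, south → west → north.
So the next two rows are 0  32  44  west and -10  41  47  north.

0  32  44  west; -10  41  47  north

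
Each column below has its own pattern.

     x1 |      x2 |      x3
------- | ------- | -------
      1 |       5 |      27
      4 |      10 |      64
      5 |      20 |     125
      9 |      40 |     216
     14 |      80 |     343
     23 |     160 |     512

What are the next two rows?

37  320  729; 60  640  1000

Column x1 goes 1, 4, 5, 9, 14, 23 → 37 → 60 (each term is the sum of the two before it).
Column x2 — ×2 each step: 5, 10, 20, 40, 80, 160 → 320 → 640.
Column x3: 27, 64, 125, 216, 343, 512 → 729 → 1000 (perfect cubes: 3³, 4³, 5³, …).
Putting the parts together: 37  320  729 and then 60  640  1000.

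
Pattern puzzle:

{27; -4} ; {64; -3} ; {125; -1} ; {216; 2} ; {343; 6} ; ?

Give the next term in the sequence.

{512; 11}

First entry goes 27, 64, 125, 216, 343 → 512 (perfect cubes: 3³, 4³, 5³, …).
Second entry — differences are 1, 2, 3, … (increasing by 1 each time): -4, -3, -1, 2, 6 → 11.
Combining the parts gives {512; 11}.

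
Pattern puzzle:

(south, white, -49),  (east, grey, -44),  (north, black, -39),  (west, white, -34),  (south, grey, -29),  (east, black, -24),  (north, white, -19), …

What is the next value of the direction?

west

Direction: repeats south → east → north → west, so south, east, north, west, south, east, north → west.
Shade goes white, grey, black, white, grey, black, white → grey (repeats white → grey → black).
Third part goes -49, -44, -39, -34, -29, -24, -19 → -14 (+5 each step).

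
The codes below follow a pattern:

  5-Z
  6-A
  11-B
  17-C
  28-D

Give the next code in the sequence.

45-E

First component: 5, 6, 11, 17, 28 → 45 (each term is the sum of the two before it).
Letter: letters move forward 1 place in the alphabet, wrapping Z→A; Z, A, B, C, D → E.
Putting it together: 45-E.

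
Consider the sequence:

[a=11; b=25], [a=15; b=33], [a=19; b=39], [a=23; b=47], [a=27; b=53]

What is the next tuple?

[a=31; b=61]

A goes 11, 15, 19, 23, 27 → 31 (+4 each step).
B — alternating steps +8, +6, +8, +6, …: 25, 33, 39, 47, 53 → 61.
Putting it together: [a=31; b=61].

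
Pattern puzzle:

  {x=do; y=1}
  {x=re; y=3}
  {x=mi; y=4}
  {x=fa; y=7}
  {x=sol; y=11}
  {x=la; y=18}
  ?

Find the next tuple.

X goes do, re, mi, fa, sol, la → ti (runs through the solfège scale do→ti).
Y goes 1, 3, 4, 7, 11, 18 → 29 (each term is the sum of the two before it).
Combining the parts gives {x=ti; y=29}.

{x=ti; y=29}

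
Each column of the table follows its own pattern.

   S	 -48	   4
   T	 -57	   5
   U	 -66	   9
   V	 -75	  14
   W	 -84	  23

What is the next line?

X  -93  37

Letter: S, T, U, V, W → X (letters move forward 1 place in the alphabet).
Second component: -48, -57, -66, -75, -84 → -93 (−9 each step).
Third component: each term is the sum of the two before it, so 4, 5, 9, 14, 23 → 37.
Putting it together: X  -93  37.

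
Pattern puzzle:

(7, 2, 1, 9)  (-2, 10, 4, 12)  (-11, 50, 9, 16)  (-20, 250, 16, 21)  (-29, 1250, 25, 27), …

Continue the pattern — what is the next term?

(-38, 6250, 36, 34)

First value: −9 each step; 7, -2, -11, -20, -29 → -38.
Second value — ×5 each step: 2, 10, 50, 250, 1250 → 6250.
Third value: 1, 4, 9, 16, 25 → 36 (perfect squares: 1², 2², 3², …).
Fourth value: differences are 3, 4, 5, … (increasing by 1 each time); 9, 12, 16, 21, 27 → 34.
Putting it together: (-38, 6250, 36, 34).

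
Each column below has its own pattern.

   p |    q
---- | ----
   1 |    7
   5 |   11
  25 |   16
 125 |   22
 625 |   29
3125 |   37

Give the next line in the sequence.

15625  46

Column p: 1, 5, 25, 125, 625, 3125 → 15625 (×5 each step).
Column q: 7, 11, 16, 22, 29, 37 → 46 (differences are 4, 5, 6, … (increasing by 1 each time)).
Combining the parts gives 15625  46.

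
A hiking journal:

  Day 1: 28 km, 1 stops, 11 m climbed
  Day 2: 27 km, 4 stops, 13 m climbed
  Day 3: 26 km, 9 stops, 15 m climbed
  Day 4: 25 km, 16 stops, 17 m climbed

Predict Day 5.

24 km, 25 stops, 19 m climbed

Km: 28, 27, 26, 25 → 24 (−1 each step).
Stops — differences are 3, 5, 7, … (increasing by 2 each time): 1, 4, 9, 16 → 25.
M climbed goes 11, 13, 15, 17 → 19 (+2 each step).
So the next record is 24 km, 25 stops, 19 m climbed.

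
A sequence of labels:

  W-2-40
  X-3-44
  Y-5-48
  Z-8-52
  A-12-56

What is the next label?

B-17-60

Letter: W, X, Y, Z, A → B (letters move forward 1 place in the alphabet, wrapping Z→A).
Second component: differences are 1, 2, 3, … (increasing by 1 each time); 2, 3, 5, 8, 12 → 17.
Third component: +4 each step; 40, 44, 48, 52, 56 → 60.
So the next label is B-17-60.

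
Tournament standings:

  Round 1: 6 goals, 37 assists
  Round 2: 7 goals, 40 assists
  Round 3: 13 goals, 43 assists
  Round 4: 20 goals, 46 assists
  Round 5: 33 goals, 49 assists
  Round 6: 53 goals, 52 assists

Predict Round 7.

86 goals, 55 assists

For the goals, each term is the sum of the two before it: 6, 7, 13, 20, 33, 53 → 86.
Assists — +3 each step: 37, 40, 43, 46, 49, 52 → 55.
Combining the parts gives 86 goals, 55 assists.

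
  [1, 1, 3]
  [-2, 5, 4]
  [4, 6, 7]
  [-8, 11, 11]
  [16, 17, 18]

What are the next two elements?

First part: ×(-2) each step, so 1, -2, 4, -8, 16 → -32 → 64.
Second part: each term is the sum of the two before it; 1, 5, 6, 11, 17 → 28 → 45.
For the third part, each term is the sum of the two before it: 3, 4, 7, 11, 18 → 29 → 47.
Putting the parts together: [-32, 28, 29] and then [64, 45, 47].

[-32, 28, 29], [64, 45, 47]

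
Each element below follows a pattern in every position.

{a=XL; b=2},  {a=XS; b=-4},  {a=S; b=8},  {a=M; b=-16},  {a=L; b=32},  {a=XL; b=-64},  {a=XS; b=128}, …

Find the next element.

A — repeats XL → XS → S → M → L: XL, XS, S, M, L, XL, XS → S.
B: 2, -4, 8, -16, 32, -64, 128 → -256 (×(-2) each step).
Combining the parts gives {a=S; b=-256}.

{a=S; b=-256}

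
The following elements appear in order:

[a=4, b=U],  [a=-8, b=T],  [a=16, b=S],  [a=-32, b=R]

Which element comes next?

A: ×(-2) each step, so 4, -8, 16, -32 → 64.
B — letters move back 1 place in the alphabet: U, T, S, R → Q.
Combining the parts gives [a=64, b=Q].

[a=64, b=Q]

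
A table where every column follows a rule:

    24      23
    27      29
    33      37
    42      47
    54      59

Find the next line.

69  73

First component goes 24, 27, 33, 42, 54 → 69 (differences are 3, 6, 9, … (increasing by 3 each time)).
Second component: differences are 6, 8, 10, … (increasing by 2 each time), so 23, 29, 37, 47, 59 → 73.
Putting it together: 69  73.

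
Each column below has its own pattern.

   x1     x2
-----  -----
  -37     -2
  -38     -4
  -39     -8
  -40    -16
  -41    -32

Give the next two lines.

-42  -64; -43  -128

Column x1: −1 each step; -37, -38, -39, -40, -41 → -42 → -43.
Column x2 goes -2, -4, -8, -16, -32 → -64 → -128 (×2 each step).
So the next two lines are -42  -64 and -43  -128.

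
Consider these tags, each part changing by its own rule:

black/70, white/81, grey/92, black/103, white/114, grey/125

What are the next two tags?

Shade: repeats black → white → grey; black, white, grey, black, white, grey → black → white.
Second component: +11 each step, so 70, 81, 92, 103, 114, 125 → 136 → 147.
Putting the parts together: black/136 and then white/147.

black/136 then white/147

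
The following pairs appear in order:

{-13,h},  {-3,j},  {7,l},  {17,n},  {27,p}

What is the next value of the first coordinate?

First coordinate — +10 each step: -13, -3, 7, 17, 27 → 37.

37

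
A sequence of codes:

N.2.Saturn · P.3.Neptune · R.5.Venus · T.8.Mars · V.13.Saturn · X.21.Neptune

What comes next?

Z.34.Venus

Letter goes N, P, R, T, V, X → Z (letters move forward 2 places in the alphabet).
Second component: 2, 3, 5, 8, 13, 21 → 34 (each term is the sum of the two before it).
Planet: repeats Saturn → Neptune → Venus → Mars, so Saturn, Neptune, Venus, Mars, Saturn, Neptune → Venus.
Putting it together: Z.34.Venus.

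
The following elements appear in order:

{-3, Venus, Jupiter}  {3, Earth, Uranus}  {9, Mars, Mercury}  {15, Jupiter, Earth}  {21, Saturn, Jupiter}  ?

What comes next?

First part — +6 each step: -3, 3, 9, 15, 21 → 27.
First planet goes Venus, Earth, Mars, Jupiter, Saturn → Uranus (runs through the planets Mercury→Neptune).
Second planet goes Jupiter, Uranus, Mercury, Earth, Jupiter → Uranus (repeats Jupiter → Uranus → Mercury → Earth).
So the next element is {27, Uranus, Uranus}.

{27, Uranus, Uranus}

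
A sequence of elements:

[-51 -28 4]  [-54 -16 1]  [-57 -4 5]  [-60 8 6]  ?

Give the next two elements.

[-63 20 11], [-66 32 17]

First coordinate — −3 each step: -51, -54, -57, -60 → -63 → -66.
Second coordinate — +12 each step: -28, -16, -4, 8 → 20 → 32.
Third coordinate: 4, 1, 5, 6 → 11 → 17 (each term is the sum of the two before it).
So the next two elements are [-63 20 11] and [-66 32 17].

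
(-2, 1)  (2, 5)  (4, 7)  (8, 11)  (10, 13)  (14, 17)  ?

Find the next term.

(16, 19)

For the first coordinate, alternating steps +4, +2, +4, +2, …: -2, 2, 4, 8, 10, 14 → 16.
Second coordinate: always 3 more than the first coordinate, so 1, 5, 7, 11, 13, 17 → 19.
Putting it together: (16, 19).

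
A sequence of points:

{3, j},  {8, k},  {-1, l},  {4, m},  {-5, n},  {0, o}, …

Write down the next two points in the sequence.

First coordinate: 3, 8, -1, 4, -5, 0 → -9 → -4 (alternating steps +5, −9, +5, −9, …).
Letter goes j, k, l, m, n, o → p → q (letters move forward 1 place in the alphabet).
Putting the parts together: {-9, p} and then {-4, q}.

{-9, p}, {-4, q}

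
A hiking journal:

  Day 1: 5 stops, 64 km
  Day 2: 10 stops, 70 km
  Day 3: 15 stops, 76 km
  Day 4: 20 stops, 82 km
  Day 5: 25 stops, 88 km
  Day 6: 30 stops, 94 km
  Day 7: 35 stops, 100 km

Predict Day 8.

Stops: 5, 10, 15, 20, 25, 30, 35 → 40 (+5 each step).
Km: +6 each step; 64, 70, 76, 82, 88, 94, 100 → 106.
So the next record is 40 stops, 106 km.

40 stops, 106 km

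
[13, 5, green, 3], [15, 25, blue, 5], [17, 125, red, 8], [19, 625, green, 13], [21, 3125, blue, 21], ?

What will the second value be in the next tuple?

15625

For the first value, +2 each step: 13, 15, 17, 19, 21 → 23.
Second value: 5, 25, 125, 625, 3125 → 15625 (×5 each step).
Colour: repeats green → blue → red; green, blue, red, green, blue → red.
Fourth value — each term is the sum of the two before it: 3, 5, 8, 13, 21 → 34.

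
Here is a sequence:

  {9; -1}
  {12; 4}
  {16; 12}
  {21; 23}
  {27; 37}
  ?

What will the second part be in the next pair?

Second part: differences are 5, 8, 11, … (increasing by 3 each time); -1, 4, 12, 23, 37 → 54.

54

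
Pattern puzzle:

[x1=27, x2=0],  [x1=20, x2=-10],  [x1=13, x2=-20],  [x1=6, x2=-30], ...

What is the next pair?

X1: −7 each step; 27, 20, 13, 6 → -1.
X2 — −10 each step: 0, -10, -20, -30 → -40.
Putting it together: [x1=-1, x2=-40].

[x1=-1, x2=-40]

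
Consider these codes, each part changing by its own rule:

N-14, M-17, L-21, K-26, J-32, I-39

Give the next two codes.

Letter: letters move back 1 place in the alphabet, so N, M, L, K, J, I → H → G.
Second component: 14, 17, 21, 26, 32, 39 → 47 → 56 (differences are 3, 4, 5, … (increasing by 1 each time)).
Putting the parts together: H-47 and then G-56.

H-47 then G-56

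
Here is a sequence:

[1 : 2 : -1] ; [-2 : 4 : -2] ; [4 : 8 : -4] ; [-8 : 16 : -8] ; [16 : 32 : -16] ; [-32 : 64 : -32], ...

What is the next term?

[64 : 128 : -64]

For the first coordinate, ×(-2) each step: 1, -2, 4, -8, 16, -32 → 64.
Second coordinate: 2, 4, 8, 16, 32, 64 → 128 (×2 each step).
Third coordinate — ×2 each step: -1, -2, -4, -8, -16, -32 → -64.
Putting it together: [64 : 128 : -64].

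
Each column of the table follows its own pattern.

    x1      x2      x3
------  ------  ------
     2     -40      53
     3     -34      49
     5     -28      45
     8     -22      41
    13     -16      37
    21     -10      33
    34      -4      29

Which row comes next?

Column x1: each term is the sum of the two before it, so 2, 3, 5, 8, 13, 21, 34 → 55.
Column x2 goes -40, -34, -28, -22, -16, -10, -4 → 2 (+6 each step).
Column x3: 53, 49, 45, 41, 37, 33, 29 → 25 (−4 each step).
So the next row is 55  2  25.

55  2  25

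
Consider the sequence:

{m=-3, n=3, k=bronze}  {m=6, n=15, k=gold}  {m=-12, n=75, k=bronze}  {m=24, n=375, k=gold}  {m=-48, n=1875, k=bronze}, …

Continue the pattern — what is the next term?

{m=96, n=9375, k=gold}

M: ×(-2) each step, so -3, 6, -12, 24, -48 → 96.
N: 3, 15, 75, 375, 1875 → 9375 (×5 each step).
K: alternates bronze ↔ gold; bronze, gold, bronze, gold, bronze → gold.
Putting it together: {m=96, n=9375, k=gold}.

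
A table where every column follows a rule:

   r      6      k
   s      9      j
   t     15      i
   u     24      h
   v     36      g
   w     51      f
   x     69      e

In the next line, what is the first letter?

y

For the first letter, letters move forward 1 place in the alphabet: r, s, t, u, v, w, x → y.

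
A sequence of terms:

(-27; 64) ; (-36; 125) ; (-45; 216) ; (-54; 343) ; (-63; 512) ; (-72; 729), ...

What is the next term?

First value goes -27, -36, -45, -54, -63, -72 → -81 (−9 each step).
Second value — perfect cubes: 4³, 5³, 6³, …: 64, 125, 216, 343, 512, 729 → 1000.
So the next term is (-81; 1000).

(-81; 1000)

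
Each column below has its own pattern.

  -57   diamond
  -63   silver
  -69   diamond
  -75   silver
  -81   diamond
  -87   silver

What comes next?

First component: −6 each step, so -57, -63, -69, -75, -81, -87 → -93.
For the rank, alternates diamond ↔ silver: diamond, silver, diamond, silver, diamond, silver → diamond.
Putting it together: -93  diamond.

-93  diamond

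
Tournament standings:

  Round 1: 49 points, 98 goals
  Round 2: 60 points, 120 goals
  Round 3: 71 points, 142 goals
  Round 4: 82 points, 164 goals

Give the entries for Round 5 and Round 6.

93 points, 186 goals; 104 points, 208 goals

Points — +11 each step: 49, 60, 71, 82 → 93 → 104.
Goals: always 2 × the points, so 98, 120, 142, 164 → 186 → 208.
Putting the parts together: 93 points, 186 goals and then 104 points, 208 goals.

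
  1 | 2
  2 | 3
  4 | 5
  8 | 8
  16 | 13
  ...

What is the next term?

32 | 21

First entry: ×2 each step; 1, 2, 4, 8, 16 → 32.
For the second entry, each term is the sum of the two before it: 2, 3, 5, 8, 13 → 21.
Combining the parts gives 32 | 21.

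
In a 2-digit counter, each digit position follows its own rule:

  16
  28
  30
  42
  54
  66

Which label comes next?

First digit: +1 each step, mod 10; 1, 2, 3, 4, 5, 6 → 7.
Second digit: +2 each step, mod 10; 6, 8, 0, 2, 4, 6 → 8.
Combining the parts gives 78.

78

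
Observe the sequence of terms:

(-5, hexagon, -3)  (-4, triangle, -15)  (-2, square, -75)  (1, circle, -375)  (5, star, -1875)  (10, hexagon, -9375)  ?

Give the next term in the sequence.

First component — differences are 1, 2, 3, … (increasing by 1 each time): -5, -4, -2, 1, 5, 10 → 16.
Shape goes hexagon, triangle, square, circle, star, hexagon → triangle (repeats hexagon → triangle → square → circle → star).
Third component: ×5 each step; -3, -15, -75, -375, -1875, -9375 → -46875.
Combining the parts gives (16, triangle, -46875).

(16, triangle, -46875)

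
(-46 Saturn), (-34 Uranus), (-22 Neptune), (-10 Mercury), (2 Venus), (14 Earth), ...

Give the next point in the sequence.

First component goes -46, -34, -22, -10, 2, 14 → 26 (+12 each step).
For the planet, runs through the planets Mercury→Neptune: Saturn, Uranus, Neptune, Mercury, Venus, Earth → Mars.
Putting it together: (26 Mars).

(26 Mars)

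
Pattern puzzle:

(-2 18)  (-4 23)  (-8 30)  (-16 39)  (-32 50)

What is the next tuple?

First slot — ×2 each step: -2, -4, -8, -16, -32 → -64.
Second slot: 18, 23, 30, 39, 50 → 63 (differences are 5, 7, 9, … (increasing by 2 each time)).
So the next tuple is (-64 63).

(-64 63)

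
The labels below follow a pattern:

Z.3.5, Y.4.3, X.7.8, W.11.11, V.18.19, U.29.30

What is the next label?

T.47.49

Letter: Z, Y, X, W, V, U → T (letters move back 1 place in the alphabet).
Second component goes 3, 4, 7, 11, 18, 29 → 47 (each term is the sum of the two before it).
Third component: 5, 3, 8, 11, 19, 30 → 49 (each term is the sum of the two before it).
So the next label is T.47.49.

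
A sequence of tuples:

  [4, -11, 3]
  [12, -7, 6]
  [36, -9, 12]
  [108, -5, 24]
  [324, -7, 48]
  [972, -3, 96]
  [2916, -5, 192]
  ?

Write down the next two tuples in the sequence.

[8748, -1, 384], [26244, -3, 768]

First value goes 4, 12, 36, 108, 324, 972, 2916 → 8748 → 26244 (×3 each step).
For the second value, alternating steps +4, −2, +4, −2, …: -11, -7, -9, -5, -7, -3, -5 → -1 → -3.
Third value: ×2 each step; 3, 6, 12, 24, 48, 96, 192 → 384 → 768.
So the next two tuples are [8748, -1, 384] and [26244, -3, 768].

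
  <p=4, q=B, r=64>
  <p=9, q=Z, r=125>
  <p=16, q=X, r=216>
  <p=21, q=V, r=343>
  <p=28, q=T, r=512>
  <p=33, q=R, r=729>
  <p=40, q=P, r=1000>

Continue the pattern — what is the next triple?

For the p, alternating steps +5, +7, +5, +7, …: 4, 9, 16, 21, 28, 33, 40 → 45.
Q: letters move back 2 places in the alphabet, wrapping A→Z, so B, Z, X, V, T, R, P → N.
R: perfect cubes: 4³, 5³, 6³, …, so 64, 125, 216, 343, 512, 729, 1000 → 1331.
So the next triple is <p=45, q=N, r=1331>.

<p=45, q=N, r=1331>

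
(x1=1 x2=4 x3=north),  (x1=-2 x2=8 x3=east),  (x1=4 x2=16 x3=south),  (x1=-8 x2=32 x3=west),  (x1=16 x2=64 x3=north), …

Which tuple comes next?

X1: ×(-2) each step, so 1, -2, 4, -8, 16 → -32.
X2: ×2 each step; 4, 8, 16, 32, 64 → 128.
X3: repeats north → east → south → west, so north, east, south, west, north → east.
So the next tuple is (x1=-32 x2=128 x3=east).

(x1=-32 x2=128 x3=east)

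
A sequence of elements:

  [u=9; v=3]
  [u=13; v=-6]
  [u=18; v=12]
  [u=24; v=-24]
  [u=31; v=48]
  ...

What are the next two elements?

[u=39; v=-96], [u=48; v=192]

U goes 9, 13, 18, 24, 31 → 39 → 48 (differences are 4, 5, 6, … (increasing by 1 each time)).
V: ×(-2) each step; 3, -6, 12, -24, 48 → -96 → 192.
Putting the parts together: [u=39; v=-96] and then [u=48; v=192].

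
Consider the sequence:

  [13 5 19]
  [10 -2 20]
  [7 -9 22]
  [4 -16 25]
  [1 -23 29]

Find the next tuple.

[-2 -30 34]

First slot: −3 each step, so 13, 10, 7, 4, 1 → -2.
Second slot: −7 each step; 5, -2, -9, -16, -23 → -30.
Third slot: 19, 20, 22, 25, 29 → 34 (differences are 1, 2, 3, … (increasing by 1 each time)).
Combining the parts gives [-2 -30 34].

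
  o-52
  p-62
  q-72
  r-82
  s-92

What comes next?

Letter: letters move forward 1 place in the alphabet; o, p, q, r, s → t.
Second component: +10 each step, so 52, 62, 72, 82, 92 → 102.
Combining the parts gives t-102.

t-102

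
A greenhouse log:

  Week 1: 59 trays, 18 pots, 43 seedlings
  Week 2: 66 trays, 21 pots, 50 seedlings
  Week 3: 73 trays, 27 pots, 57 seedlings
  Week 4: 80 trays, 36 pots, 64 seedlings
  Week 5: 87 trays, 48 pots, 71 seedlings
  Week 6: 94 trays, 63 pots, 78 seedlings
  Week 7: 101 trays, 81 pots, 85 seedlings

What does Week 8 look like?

108 trays, 102 pots, 92 seedlings

Trays — +7 each step: 59, 66, 73, 80, 87, 94, 101 → 108.
Pots — differences are 3, 6, 9, … (increasing by 3 each time): 18, 21, 27, 36, 48, 63, 81 → 102.
Seedlings: 43, 50, 57, 64, 71, 78, 85 → 92 (+7 each step).
So the next line is 108 trays, 102 pots, 92 seedlings.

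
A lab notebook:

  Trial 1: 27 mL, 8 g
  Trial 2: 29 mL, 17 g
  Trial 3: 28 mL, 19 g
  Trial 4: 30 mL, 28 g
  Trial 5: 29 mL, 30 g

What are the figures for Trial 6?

31 mL, 39 g

ML — alternating steps +2, −1, +2, −1, …: 27, 29, 28, 30, 29 → 31.
For the g, alternating steps +9, +2, +9, +2, …: 8, 17, 19, 28, 30 → 39.
So the next row is 31 mL, 39 g.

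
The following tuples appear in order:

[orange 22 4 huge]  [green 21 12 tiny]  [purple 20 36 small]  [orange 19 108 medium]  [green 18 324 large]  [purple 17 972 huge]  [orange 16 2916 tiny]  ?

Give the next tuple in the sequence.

Colour goes orange, green, purple, orange, green, purple, orange → green (repeats orange → green → purple).
Second slot goes 22, 21, 20, 19, 18, 17, 16 → 15 (−1 each step).
Third slot — ×3 each step: 4, 12, 36, 108, 324, 972, 2916 → 8748.
Size: huge, tiny, small, medium, large, huge, tiny → small (repeats huge → tiny → small → medium → large).
Combining the parts gives [green 15 8748 small].

[green 15 8748 small]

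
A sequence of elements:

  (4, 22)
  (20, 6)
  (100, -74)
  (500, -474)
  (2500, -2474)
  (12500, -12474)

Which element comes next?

(62500, -62474)

First part goes 4, 20, 100, 500, 2500, 12500 → 62500 (×5 each step).
Second part — together with the first part always sums to 26: 22, 6, -74, -474, -2474, -12474 → -62474.
So the next element is (62500, -62474).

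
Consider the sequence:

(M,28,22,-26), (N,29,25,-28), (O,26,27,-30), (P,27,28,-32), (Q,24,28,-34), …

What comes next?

Letter: letters move forward 1 place in the alphabet; M, N, O, P, Q → R.
For the second component, alternating steps +1, −3, +1, −3, …: 28, 29, 26, 27, 24 → 25.
Third component: differences are 3, 2, 1, … (decreasing by 1 each time), so 22, 25, 27, 28, 28 → 27.
Fourth component: −2 each step, so -26, -28, -30, -32, -34 → -36.
Combining the parts gives (R,25,27,-36).

(R,25,27,-36)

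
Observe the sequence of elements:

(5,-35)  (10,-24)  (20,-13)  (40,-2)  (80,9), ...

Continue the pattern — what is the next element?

First value goes 5, 10, 20, 40, 80 → 160 (×2 each step).
Second value — +11 each step: -35, -24, -13, -2, 9 → 20.
Putting it together: (160,20).

(160,20)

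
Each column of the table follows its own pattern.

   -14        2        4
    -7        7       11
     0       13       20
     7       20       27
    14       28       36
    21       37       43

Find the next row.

First component: +7 each step; -14, -7, 0, 7, 14, 21 → 28.
Second component: differences are 5, 6, 7, … (increasing by 1 each time), so 2, 7, 13, 20, 28, 37 → 47.
Third component goes 4, 11, 20, 27, 36, 43 → 52 (alternating steps +7, +9, +7, +9, …).
Combining the parts gives 28  47  52.

28  47  52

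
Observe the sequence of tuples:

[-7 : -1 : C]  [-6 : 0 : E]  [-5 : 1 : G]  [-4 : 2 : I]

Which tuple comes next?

First entry: -7, -6, -5, -4 → -3 (+1 each step).
Second entry: +1 each step, so -1, 0, 1, 2 → 3.
Letter: C, E, G, I → K (letters move forward 2 places in the alphabet).
Putting it together: [-3 : 3 : K].

[-3 : 3 : K]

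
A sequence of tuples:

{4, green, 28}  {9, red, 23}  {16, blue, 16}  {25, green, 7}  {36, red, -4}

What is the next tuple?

First entry: perfect squares: 2², 3², 4², …, so 4, 9, 16, 25, 36 → 49.
Colour: repeats green → red → blue, so green, red, blue, green, red → blue.
Third entry: together with the first entry always sums to 32; 28, 23, 16, 7, -4 → -17.
So the next tuple is {49, blue, -17}.

{49, blue, -17}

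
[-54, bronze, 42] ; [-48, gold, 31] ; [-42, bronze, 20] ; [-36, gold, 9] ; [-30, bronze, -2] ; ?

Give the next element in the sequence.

First component — +6 each step: -54, -48, -42, -36, -30 → -24.
Rank goes bronze, gold, bronze, gold, bronze → gold (alternates bronze ↔ gold).
For the third component, −11 each step: 42, 31, 20, 9, -2 → -13.
So the next element is [-24, gold, -13].

[-24, gold, -13]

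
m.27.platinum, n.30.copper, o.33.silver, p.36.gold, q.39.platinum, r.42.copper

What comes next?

Letter: letters move forward 1 place in the alphabet, so m, n, o, p, q, r → s.
Second component: +3 each step, so 27, 30, 33, 36, 39, 42 → 45.
Metal: repeats platinum → copper → silver → gold; platinum, copper, silver, gold, platinum, copper → silver.
So the next code is s.45.silver.

s.45.silver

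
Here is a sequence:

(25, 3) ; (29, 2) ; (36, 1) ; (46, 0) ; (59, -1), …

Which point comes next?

(75, -2)

First value: differences are 4, 7, 10, … (increasing by 3 each time), so 25, 29, 36, 46, 59 → 75.
Second value goes 3, 2, 1, 0, -1 → -2 (−1 each step).
Putting it together: (75, -2).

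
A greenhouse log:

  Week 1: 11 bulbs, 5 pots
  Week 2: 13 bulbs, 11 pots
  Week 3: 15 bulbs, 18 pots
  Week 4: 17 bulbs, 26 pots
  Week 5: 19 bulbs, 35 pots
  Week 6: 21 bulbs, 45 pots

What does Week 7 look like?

23 bulbs, 56 pots

Bulbs goes 11, 13, 15, 17, 19, 21 → 23 (+2 each step).
Pots: differences are 6, 7, 8, … (increasing by 1 each time); 5, 11, 18, 26, 35, 45 → 56.
So the next line is 23 bulbs, 56 pots.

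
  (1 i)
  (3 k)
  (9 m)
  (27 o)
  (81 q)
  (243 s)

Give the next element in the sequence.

(729 u)

For the first slot, ×3 each step: 1, 3, 9, 27, 81, 243 → 729.
Letter: letters move forward 2 places in the alphabet; i, k, m, o, q, s → u.
Putting it together: (729 u).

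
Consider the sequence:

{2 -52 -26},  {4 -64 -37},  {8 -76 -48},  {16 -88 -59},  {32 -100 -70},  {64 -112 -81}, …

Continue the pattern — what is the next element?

{128 -124 -92}

For the first coordinate, ×2 each step: 2, 4, 8, 16, 32, 64 → 128.
Second coordinate: −12 each step, so -52, -64, -76, -88, -100, -112 → -124.
Third coordinate: −11 each step, so -26, -37, -48, -59, -70, -81 → -92.
So the next element is {128 -124 -92}.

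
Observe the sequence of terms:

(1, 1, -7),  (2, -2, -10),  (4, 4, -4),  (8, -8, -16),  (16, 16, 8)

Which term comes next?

(32, -32, -40)

First value — ×2 each step: 1, 2, 4, 8, 16 → 32.
Second value goes 1, -2, 4, -8, 16 → -32 (×(-2) each step).
For the third value, always 8 less than the second value: -7, -10, -4, -16, 8 → -40.
Combining the parts gives (32, -32, -40).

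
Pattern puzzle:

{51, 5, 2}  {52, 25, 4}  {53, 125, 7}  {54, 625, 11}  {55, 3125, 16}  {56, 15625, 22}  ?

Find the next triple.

First part: +1 each step, so 51, 52, 53, 54, 55, 56 → 57.
Second part: 5, 25, 125, 625, 3125, 15625 → 78125 (×5 each step).
For the third part, differences are 2, 3, 4, … (increasing by 1 each time): 2, 4, 7, 11, 16, 22 → 29.
Combining the parts gives {57, 78125, 29}.

{57, 78125, 29}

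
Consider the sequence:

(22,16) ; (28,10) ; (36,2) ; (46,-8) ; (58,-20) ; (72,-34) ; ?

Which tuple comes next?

First entry: 22, 28, 36, 46, 58, 72 → 88 (differences are 6, 8, 10, … (increasing by 2 each time)).
Second entry: together with the first entry always sums to 38, so 16, 10, 2, -8, -20, -34 → -50.
Combining the parts gives (88,-50).

(88,-50)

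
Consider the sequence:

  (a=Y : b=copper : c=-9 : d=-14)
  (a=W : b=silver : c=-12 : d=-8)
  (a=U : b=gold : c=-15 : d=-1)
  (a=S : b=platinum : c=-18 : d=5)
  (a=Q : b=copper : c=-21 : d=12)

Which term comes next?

(a=O : b=silver : c=-24 : d=18)

A goes Y, W, U, S, Q → O (letters move back 2 places in the alphabet).
B: repeats copper → silver → gold → platinum; copper, silver, gold, platinum, copper → silver.
For the c, −3 each step: -9, -12, -15, -18, -21 → -24.
For the d, alternating steps +6, +7, +6, +7, …: -14, -8, -1, 5, 12 → 18.
Combining the parts gives (a=O : b=silver : c=-24 : d=18).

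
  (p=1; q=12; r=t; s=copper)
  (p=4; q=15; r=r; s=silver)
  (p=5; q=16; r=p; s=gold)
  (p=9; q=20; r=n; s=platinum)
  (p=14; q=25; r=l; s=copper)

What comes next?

(p=23; q=34; r=j; s=silver)

P: each term is the sum of the two before it; 1, 4, 5, 9, 14 → 23.
For the q, always 11 more than the p: 12, 15, 16, 20, 25 → 34.
R: letters move back 2 places in the alphabet; t, r, p, n, l → j.
S: copper, silver, gold, platinum, copper → silver (repeats copper → silver → gold → platinum).
Combining the parts gives (p=23; q=34; r=j; s=silver).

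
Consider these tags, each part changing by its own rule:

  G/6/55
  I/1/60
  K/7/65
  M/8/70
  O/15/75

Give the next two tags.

Letter goes G, I, K, M, O → Q → S (letters move forward 2 places in the alphabet).
Second component: each term is the sum of the two before it, so 6, 1, 7, 8, 15 → 23 → 38.
Third component goes 55, 60, 65, 70, 75 → 80 → 85 (+5 each step).
So the next two tags are Q/23/80 and S/38/85.

Q/23/80 then S/38/85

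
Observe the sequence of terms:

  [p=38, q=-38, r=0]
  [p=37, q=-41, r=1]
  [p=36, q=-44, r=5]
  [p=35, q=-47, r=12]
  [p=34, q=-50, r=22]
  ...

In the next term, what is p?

33

P: −1 each step; 38, 37, 36, 35, 34 → 33.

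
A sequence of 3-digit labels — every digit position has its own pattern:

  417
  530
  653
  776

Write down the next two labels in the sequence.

First digit: 4, 5, 6, 7 → 8 → 9 (+1 each step, mod 10).
Second digit: 1, 3, 5, 7 → 9 → 1 (+2 each step, mod 10).
Third digit goes 7, 0, 3, 6 → 9 → 2 (+3 each step, mod 10).
So the next two labels are 899 and 912.

899 then 912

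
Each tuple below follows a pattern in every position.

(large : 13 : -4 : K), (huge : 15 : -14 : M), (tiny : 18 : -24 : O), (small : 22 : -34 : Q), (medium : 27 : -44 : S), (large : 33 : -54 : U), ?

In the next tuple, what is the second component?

40

Second component — differences are 2, 3, 4, … (increasing by 1 each time): 13, 15, 18, 22, 27, 33 → 40.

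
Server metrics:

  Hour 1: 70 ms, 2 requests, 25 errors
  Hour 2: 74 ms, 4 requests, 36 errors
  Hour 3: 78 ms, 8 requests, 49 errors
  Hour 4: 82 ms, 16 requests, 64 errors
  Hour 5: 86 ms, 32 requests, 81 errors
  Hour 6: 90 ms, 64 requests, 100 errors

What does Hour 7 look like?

Ms: +4 each step; 70, 74, 78, 82, 86, 90 → 94.
For the requests, ×2 each step: 2, 4, 8, 16, 32, 64 → 128.
Errors — perfect squares: 5², 6², 7², …: 25, 36, 49, 64, 81, 100 → 121.
So the next record is 94 ms, 128 requests, 121 errors.

94 ms, 128 requests, 121 errors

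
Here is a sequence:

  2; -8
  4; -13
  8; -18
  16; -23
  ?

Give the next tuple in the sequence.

For the first component, ×2 each step: 2, 4, 8, 16 → 32.
For the second component, −5 each step: -8, -13, -18, -23 → -28.
Combining the parts gives 32; -28.

32; -28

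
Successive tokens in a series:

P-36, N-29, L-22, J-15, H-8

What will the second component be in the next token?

Letter: letters move back 2 places in the alphabet; P, N, L, J, H → F.
Second component — −7 each step: 36, 29, 22, 15, 8 → 1.

1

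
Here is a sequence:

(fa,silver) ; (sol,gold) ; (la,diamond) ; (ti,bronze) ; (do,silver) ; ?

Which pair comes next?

(re,gold)

Note — runs through the solfège scale do→ti: fa, sol, la, ti, do → re.
Rank: repeats silver → gold → diamond → bronze, so silver, gold, diamond, bronze, silver → gold.
Putting it together: (re,gold).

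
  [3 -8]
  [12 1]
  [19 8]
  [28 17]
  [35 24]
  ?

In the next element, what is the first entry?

44

First entry: alternating steps +9, +7, +9, +7, …, so 3, 12, 19, 28, 35 → 44.
Second entry goes -8, 1, 8, 17, 24 → 33 (always 11 less than the first entry).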